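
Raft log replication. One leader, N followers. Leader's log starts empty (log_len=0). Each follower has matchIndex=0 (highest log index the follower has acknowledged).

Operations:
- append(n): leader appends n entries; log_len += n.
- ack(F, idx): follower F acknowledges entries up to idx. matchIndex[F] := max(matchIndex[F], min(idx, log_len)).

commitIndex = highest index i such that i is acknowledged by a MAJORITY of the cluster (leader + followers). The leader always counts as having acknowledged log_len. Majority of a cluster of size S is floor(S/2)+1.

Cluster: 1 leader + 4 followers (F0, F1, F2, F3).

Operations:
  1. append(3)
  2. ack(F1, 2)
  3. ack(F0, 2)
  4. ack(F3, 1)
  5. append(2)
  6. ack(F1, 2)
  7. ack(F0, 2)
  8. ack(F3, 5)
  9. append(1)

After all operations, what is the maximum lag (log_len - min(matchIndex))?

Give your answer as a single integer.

Op 1: append 3 -> log_len=3
Op 2: F1 acks idx 2 -> match: F0=0 F1=2 F2=0 F3=0; commitIndex=0
Op 3: F0 acks idx 2 -> match: F0=2 F1=2 F2=0 F3=0; commitIndex=2
Op 4: F3 acks idx 1 -> match: F0=2 F1=2 F2=0 F3=1; commitIndex=2
Op 5: append 2 -> log_len=5
Op 6: F1 acks idx 2 -> match: F0=2 F1=2 F2=0 F3=1; commitIndex=2
Op 7: F0 acks idx 2 -> match: F0=2 F1=2 F2=0 F3=1; commitIndex=2
Op 8: F3 acks idx 5 -> match: F0=2 F1=2 F2=0 F3=5; commitIndex=2
Op 9: append 1 -> log_len=6

Answer: 6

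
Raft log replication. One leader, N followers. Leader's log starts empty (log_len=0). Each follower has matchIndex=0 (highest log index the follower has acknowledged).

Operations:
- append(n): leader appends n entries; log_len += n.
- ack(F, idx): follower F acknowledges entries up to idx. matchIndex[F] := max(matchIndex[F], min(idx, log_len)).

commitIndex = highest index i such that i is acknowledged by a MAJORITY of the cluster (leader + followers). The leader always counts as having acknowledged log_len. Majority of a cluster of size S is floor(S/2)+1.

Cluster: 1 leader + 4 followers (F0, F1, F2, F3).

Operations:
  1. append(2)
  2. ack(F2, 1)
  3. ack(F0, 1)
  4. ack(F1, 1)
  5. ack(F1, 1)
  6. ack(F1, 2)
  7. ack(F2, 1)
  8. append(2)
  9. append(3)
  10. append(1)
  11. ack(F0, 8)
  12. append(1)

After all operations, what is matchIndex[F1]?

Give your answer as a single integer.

Answer: 2

Derivation:
Op 1: append 2 -> log_len=2
Op 2: F2 acks idx 1 -> match: F0=0 F1=0 F2=1 F3=0; commitIndex=0
Op 3: F0 acks idx 1 -> match: F0=1 F1=0 F2=1 F3=0; commitIndex=1
Op 4: F1 acks idx 1 -> match: F0=1 F1=1 F2=1 F3=0; commitIndex=1
Op 5: F1 acks idx 1 -> match: F0=1 F1=1 F2=1 F3=0; commitIndex=1
Op 6: F1 acks idx 2 -> match: F0=1 F1=2 F2=1 F3=0; commitIndex=1
Op 7: F2 acks idx 1 -> match: F0=1 F1=2 F2=1 F3=0; commitIndex=1
Op 8: append 2 -> log_len=4
Op 9: append 3 -> log_len=7
Op 10: append 1 -> log_len=8
Op 11: F0 acks idx 8 -> match: F0=8 F1=2 F2=1 F3=0; commitIndex=2
Op 12: append 1 -> log_len=9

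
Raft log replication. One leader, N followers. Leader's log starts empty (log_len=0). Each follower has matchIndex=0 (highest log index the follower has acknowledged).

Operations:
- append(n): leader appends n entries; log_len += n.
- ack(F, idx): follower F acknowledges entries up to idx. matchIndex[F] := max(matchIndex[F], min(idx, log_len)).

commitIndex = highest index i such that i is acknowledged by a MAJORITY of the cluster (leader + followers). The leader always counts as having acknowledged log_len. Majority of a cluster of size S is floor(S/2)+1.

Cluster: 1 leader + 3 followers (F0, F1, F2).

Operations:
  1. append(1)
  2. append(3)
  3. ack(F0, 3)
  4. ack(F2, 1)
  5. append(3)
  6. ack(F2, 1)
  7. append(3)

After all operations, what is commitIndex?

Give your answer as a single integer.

Op 1: append 1 -> log_len=1
Op 2: append 3 -> log_len=4
Op 3: F0 acks idx 3 -> match: F0=3 F1=0 F2=0; commitIndex=0
Op 4: F2 acks idx 1 -> match: F0=3 F1=0 F2=1; commitIndex=1
Op 5: append 3 -> log_len=7
Op 6: F2 acks idx 1 -> match: F0=3 F1=0 F2=1; commitIndex=1
Op 7: append 3 -> log_len=10

Answer: 1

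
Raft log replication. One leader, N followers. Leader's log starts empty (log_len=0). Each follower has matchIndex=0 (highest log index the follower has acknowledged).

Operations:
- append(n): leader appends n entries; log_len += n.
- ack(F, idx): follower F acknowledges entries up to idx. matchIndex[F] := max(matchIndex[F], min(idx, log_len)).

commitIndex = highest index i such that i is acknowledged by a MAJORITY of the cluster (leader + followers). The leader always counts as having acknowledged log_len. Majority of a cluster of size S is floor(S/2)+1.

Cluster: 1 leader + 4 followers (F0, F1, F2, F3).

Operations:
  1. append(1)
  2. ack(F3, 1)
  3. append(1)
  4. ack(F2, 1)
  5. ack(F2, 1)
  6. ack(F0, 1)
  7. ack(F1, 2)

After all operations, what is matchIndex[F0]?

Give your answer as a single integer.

Answer: 1

Derivation:
Op 1: append 1 -> log_len=1
Op 2: F3 acks idx 1 -> match: F0=0 F1=0 F2=0 F3=1; commitIndex=0
Op 3: append 1 -> log_len=2
Op 4: F2 acks idx 1 -> match: F0=0 F1=0 F2=1 F3=1; commitIndex=1
Op 5: F2 acks idx 1 -> match: F0=0 F1=0 F2=1 F3=1; commitIndex=1
Op 6: F0 acks idx 1 -> match: F0=1 F1=0 F2=1 F3=1; commitIndex=1
Op 7: F1 acks idx 2 -> match: F0=1 F1=2 F2=1 F3=1; commitIndex=1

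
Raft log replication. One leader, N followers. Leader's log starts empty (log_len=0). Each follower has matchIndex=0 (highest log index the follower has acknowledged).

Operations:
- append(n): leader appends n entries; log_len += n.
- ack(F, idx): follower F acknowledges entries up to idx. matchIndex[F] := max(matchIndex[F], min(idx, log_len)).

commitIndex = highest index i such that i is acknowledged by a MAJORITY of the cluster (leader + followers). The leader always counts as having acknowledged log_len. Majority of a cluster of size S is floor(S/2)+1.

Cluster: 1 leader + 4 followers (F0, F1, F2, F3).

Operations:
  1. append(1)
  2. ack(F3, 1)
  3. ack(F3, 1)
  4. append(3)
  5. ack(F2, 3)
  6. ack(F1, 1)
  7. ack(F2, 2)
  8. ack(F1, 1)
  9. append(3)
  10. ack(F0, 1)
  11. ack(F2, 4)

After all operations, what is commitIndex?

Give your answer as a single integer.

Op 1: append 1 -> log_len=1
Op 2: F3 acks idx 1 -> match: F0=0 F1=0 F2=0 F3=1; commitIndex=0
Op 3: F3 acks idx 1 -> match: F0=0 F1=0 F2=0 F3=1; commitIndex=0
Op 4: append 3 -> log_len=4
Op 5: F2 acks idx 3 -> match: F0=0 F1=0 F2=3 F3=1; commitIndex=1
Op 6: F1 acks idx 1 -> match: F0=0 F1=1 F2=3 F3=1; commitIndex=1
Op 7: F2 acks idx 2 -> match: F0=0 F1=1 F2=3 F3=1; commitIndex=1
Op 8: F1 acks idx 1 -> match: F0=0 F1=1 F2=3 F3=1; commitIndex=1
Op 9: append 3 -> log_len=7
Op 10: F0 acks idx 1 -> match: F0=1 F1=1 F2=3 F3=1; commitIndex=1
Op 11: F2 acks idx 4 -> match: F0=1 F1=1 F2=4 F3=1; commitIndex=1

Answer: 1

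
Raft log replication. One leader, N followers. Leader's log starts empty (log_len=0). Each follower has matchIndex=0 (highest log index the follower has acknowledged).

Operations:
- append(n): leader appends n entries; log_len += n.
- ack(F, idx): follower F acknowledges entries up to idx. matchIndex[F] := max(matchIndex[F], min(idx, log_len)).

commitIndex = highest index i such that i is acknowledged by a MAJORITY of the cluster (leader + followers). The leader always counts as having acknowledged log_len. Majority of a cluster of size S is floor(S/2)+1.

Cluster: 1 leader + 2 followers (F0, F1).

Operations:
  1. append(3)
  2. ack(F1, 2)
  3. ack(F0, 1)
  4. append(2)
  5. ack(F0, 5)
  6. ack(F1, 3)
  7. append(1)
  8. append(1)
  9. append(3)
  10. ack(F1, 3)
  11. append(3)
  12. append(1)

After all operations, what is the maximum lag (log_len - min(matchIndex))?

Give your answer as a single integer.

Answer: 11

Derivation:
Op 1: append 3 -> log_len=3
Op 2: F1 acks idx 2 -> match: F0=0 F1=2; commitIndex=2
Op 3: F0 acks idx 1 -> match: F0=1 F1=2; commitIndex=2
Op 4: append 2 -> log_len=5
Op 5: F0 acks idx 5 -> match: F0=5 F1=2; commitIndex=5
Op 6: F1 acks idx 3 -> match: F0=5 F1=3; commitIndex=5
Op 7: append 1 -> log_len=6
Op 8: append 1 -> log_len=7
Op 9: append 3 -> log_len=10
Op 10: F1 acks idx 3 -> match: F0=5 F1=3; commitIndex=5
Op 11: append 3 -> log_len=13
Op 12: append 1 -> log_len=14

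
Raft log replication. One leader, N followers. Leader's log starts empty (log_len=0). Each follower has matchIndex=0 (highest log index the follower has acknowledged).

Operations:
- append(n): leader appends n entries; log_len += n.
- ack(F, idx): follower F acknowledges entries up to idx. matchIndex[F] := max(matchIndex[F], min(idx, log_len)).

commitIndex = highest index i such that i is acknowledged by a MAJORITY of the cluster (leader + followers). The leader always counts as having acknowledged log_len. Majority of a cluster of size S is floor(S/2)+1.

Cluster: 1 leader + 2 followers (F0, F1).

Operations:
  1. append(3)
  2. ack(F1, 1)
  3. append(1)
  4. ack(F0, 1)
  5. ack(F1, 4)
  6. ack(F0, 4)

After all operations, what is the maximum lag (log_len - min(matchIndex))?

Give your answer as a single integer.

Answer: 0

Derivation:
Op 1: append 3 -> log_len=3
Op 2: F1 acks idx 1 -> match: F0=0 F1=1; commitIndex=1
Op 3: append 1 -> log_len=4
Op 4: F0 acks idx 1 -> match: F0=1 F1=1; commitIndex=1
Op 5: F1 acks idx 4 -> match: F0=1 F1=4; commitIndex=4
Op 6: F0 acks idx 4 -> match: F0=4 F1=4; commitIndex=4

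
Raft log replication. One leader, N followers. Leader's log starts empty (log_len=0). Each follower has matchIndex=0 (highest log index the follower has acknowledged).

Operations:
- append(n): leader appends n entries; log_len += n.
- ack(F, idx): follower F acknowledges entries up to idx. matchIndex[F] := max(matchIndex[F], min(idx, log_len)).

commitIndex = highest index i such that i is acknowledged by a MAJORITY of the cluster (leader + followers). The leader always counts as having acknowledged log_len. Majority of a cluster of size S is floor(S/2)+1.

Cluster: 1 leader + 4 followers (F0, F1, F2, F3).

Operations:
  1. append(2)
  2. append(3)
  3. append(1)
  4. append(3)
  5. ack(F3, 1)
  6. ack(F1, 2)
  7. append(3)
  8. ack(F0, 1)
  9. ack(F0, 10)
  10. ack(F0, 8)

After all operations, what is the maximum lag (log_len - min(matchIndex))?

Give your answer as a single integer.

Answer: 12

Derivation:
Op 1: append 2 -> log_len=2
Op 2: append 3 -> log_len=5
Op 3: append 1 -> log_len=6
Op 4: append 3 -> log_len=9
Op 5: F3 acks idx 1 -> match: F0=0 F1=0 F2=0 F3=1; commitIndex=0
Op 6: F1 acks idx 2 -> match: F0=0 F1=2 F2=0 F3=1; commitIndex=1
Op 7: append 3 -> log_len=12
Op 8: F0 acks idx 1 -> match: F0=1 F1=2 F2=0 F3=1; commitIndex=1
Op 9: F0 acks idx 10 -> match: F0=10 F1=2 F2=0 F3=1; commitIndex=2
Op 10: F0 acks idx 8 -> match: F0=10 F1=2 F2=0 F3=1; commitIndex=2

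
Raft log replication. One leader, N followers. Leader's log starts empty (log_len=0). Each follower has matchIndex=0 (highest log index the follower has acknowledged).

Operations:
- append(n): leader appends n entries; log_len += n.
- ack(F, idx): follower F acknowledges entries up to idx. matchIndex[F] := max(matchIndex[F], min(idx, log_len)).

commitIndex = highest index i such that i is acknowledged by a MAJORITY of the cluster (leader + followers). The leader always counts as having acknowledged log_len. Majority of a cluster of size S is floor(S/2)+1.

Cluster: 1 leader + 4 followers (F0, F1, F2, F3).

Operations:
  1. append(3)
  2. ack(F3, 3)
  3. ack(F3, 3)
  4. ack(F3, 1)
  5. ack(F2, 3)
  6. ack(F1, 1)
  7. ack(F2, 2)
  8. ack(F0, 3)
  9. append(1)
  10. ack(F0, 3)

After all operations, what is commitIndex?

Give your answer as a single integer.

Op 1: append 3 -> log_len=3
Op 2: F3 acks idx 3 -> match: F0=0 F1=0 F2=0 F3=3; commitIndex=0
Op 3: F3 acks idx 3 -> match: F0=0 F1=0 F2=0 F3=3; commitIndex=0
Op 4: F3 acks idx 1 -> match: F0=0 F1=0 F2=0 F3=3; commitIndex=0
Op 5: F2 acks idx 3 -> match: F0=0 F1=0 F2=3 F3=3; commitIndex=3
Op 6: F1 acks idx 1 -> match: F0=0 F1=1 F2=3 F3=3; commitIndex=3
Op 7: F2 acks idx 2 -> match: F0=0 F1=1 F2=3 F3=3; commitIndex=3
Op 8: F0 acks idx 3 -> match: F0=3 F1=1 F2=3 F3=3; commitIndex=3
Op 9: append 1 -> log_len=4
Op 10: F0 acks idx 3 -> match: F0=3 F1=1 F2=3 F3=3; commitIndex=3

Answer: 3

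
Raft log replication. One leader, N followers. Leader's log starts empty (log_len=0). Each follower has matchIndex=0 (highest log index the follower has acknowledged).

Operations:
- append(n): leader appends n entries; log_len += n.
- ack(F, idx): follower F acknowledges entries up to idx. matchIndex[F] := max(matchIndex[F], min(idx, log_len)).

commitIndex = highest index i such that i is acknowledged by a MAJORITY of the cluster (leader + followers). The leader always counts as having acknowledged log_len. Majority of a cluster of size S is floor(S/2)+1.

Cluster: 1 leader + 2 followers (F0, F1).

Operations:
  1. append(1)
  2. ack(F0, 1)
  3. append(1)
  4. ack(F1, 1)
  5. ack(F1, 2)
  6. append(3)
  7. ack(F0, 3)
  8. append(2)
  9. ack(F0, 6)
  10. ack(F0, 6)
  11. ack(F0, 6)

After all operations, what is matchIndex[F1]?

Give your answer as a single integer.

Answer: 2

Derivation:
Op 1: append 1 -> log_len=1
Op 2: F0 acks idx 1 -> match: F0=1 F1=0; commitIndex=1
Op 3: append 1 -> log_len=2
Op 4: F1 acks idx 1 -> match: F0=1 F1=1; commitIndex=1
Op 5: F1 acks idx 2 -> match: F0=1 F1=2; commitIndex=2
Op 6: append 3 -> log_len=5
Op 7: F0 acks idx 3 -> match: F0=3 F1=2; commitIndex=3
Op 8: append 2 -> log_len=7
Op 9: F0 acks idx 6 -> match: F0=6 F1=2; commitIndex=6
Op 10: F0 acks idx 6 -> match: F0=6 F1=2; commitIndex=6
Op 11: F0 acks idx 6 -> match: F0=6 F1=2; commitIndex=6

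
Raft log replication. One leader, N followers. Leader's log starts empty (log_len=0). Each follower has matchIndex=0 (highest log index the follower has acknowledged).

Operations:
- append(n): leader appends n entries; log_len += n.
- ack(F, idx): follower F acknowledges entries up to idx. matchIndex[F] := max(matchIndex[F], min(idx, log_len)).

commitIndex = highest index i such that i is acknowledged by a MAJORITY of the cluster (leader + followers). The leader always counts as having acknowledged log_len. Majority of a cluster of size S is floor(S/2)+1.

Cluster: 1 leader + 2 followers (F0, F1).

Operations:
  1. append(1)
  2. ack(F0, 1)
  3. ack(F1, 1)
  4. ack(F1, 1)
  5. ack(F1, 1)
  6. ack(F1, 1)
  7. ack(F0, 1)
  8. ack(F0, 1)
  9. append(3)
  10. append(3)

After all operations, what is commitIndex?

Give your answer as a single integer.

Op 1: append 1 -> log_len=1
Op 2: F0 acks idx 1 -> match: F0=1 F1=0; commitIndex=1
Op 3: F1 acks idx 1 -> match: F0=1 F1=1; commitIndex=1
Op 4: F1 acks idx 1 -> match: F0=1 F1=1; commitIndex=1
Op 5: F1 acks idx 1 -> match: F0=1 F1=1; commitIndex=1
Op 6: F1 acks idx 1 -> match: F0=1 F1=1; commitIndex=1
Op 7: F0 acks idx 1 -> match: F0=1 F1=1; commitIndex=1
Op 8: F0 acks idx 1 -> match: F0=1 F1=1; commitIndex=1
Op 9: append 3 -> log_len=4
Op 10: append 3 -> log_len=7

Answer: 1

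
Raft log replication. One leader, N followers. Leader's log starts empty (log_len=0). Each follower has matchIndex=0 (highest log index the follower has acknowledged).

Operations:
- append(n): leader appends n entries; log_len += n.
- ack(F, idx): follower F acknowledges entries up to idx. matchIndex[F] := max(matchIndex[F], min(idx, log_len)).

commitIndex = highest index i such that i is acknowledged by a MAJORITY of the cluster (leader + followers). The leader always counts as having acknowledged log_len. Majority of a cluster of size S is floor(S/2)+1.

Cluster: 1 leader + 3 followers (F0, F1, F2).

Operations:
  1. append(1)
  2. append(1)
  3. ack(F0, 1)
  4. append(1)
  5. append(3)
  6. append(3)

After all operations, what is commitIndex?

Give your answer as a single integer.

Op 1: append 1 -> log_len=1
Op 2: append 1 -> log_len=2
Op 3: F0 acks idx 1 -> match: F0=1 F1=0 F2=0; commitIndex=0
Op 4: append 1 -> log_len=3
Op 5: append 3 -> log_len=6
Op 6: append 3 -> log_len=9

Answer: 0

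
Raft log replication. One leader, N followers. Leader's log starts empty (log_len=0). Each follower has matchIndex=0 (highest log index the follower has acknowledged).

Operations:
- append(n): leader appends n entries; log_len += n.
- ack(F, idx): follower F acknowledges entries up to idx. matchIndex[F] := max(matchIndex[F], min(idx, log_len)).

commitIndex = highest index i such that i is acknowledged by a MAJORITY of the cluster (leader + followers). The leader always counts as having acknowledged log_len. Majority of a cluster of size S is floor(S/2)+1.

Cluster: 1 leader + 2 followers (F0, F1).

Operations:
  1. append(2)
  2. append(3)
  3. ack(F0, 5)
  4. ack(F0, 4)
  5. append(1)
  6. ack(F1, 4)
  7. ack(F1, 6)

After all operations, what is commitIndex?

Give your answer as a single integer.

Answer: 6

Derivation:
Op 1: append 2 -> log_len=2
Op 2: append 3 -> log_len=5
Op 3: F0 acks idx 5 -> match: F0=5 F1=0; commitIndex=5
Op 4: F0 acks idx 4 -> match: F0=5 F1=0; commitIndex=5
Op 5: append 1 -> log_len=6
Op 6: F1 acks idx 4 -> match: F0=5 F1=4; commitIndex=5
Op 7: F1 acks idx 6 -> match: F0=5 F1=6; commitIndex=6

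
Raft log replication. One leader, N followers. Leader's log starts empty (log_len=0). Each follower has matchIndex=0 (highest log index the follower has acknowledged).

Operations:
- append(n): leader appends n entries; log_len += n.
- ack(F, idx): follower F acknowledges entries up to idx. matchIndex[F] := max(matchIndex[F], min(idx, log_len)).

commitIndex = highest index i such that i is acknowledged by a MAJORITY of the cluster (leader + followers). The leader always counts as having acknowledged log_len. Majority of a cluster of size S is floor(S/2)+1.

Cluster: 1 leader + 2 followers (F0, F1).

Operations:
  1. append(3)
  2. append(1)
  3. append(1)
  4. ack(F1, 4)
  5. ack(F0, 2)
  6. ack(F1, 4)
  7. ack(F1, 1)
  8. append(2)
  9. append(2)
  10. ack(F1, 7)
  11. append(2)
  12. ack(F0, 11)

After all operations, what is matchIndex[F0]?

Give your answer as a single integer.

Op 1: append 3 -> log_len=3
Op 2: append 1 -> log_len=4
Op 3: append 1 -> log_len=5
Op 4: F1 acks idx 4 -> match: F0=0 F1=4; commitIndex=4
Op 5: F0 acks idx 2 -> match: F0=2 F1=4; commitIndex=4
Op 6: F1 acks idx 4 -> match: F0=2 F1=4; commitIndex=4
Op 7: F1 acks idx 1 -> match: F0=2 F1=4; commitIndex=4
Op 8: append 2 -> log_len=7
Op 9: append 2 -> log_len=9
Op 10: F1 acks idx 7 -> match: F0=2 F1=7; commitIndex=7
Op 11: append 2 -> log_len=11
Op 12: F0 acks idx 11 -> match: F0=11 F1=7; commitIndex=11

Answer: 11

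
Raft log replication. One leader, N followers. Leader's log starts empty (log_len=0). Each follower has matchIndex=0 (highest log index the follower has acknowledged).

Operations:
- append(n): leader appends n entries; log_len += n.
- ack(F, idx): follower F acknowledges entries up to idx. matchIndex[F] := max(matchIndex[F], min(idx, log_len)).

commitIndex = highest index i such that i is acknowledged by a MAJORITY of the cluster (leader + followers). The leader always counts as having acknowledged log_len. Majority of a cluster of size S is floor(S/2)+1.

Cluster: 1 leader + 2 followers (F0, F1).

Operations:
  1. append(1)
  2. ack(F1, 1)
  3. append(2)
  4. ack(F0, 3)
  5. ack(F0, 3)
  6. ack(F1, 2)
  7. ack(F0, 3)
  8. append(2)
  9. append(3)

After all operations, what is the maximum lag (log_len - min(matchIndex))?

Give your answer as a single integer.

Answer: 6

Derivation:
Op 1: append 1 -> log_len=1
Op 2: F1 acks idx 1 -> match: F0=0 F1=1; commitIndex=1
Op 3: append 2 -> log_len=3
Op 4: F0 acks idx 3 -> match: F0=3 F1=1; commitIndex=3
Op 5: F0 acks idx 3 -> match: F0=3 F1=1; commitIndex=3
Op 6: F1 acks idx 2 -> match: F0=3 F1=2; commitIndex=3
Op 7: F0 acks idx 3 -> match: F0=3 F1=2; commitIndex=3
Op 8: append 2 -> log_len=5
Op 9: append 3 -> log_len=8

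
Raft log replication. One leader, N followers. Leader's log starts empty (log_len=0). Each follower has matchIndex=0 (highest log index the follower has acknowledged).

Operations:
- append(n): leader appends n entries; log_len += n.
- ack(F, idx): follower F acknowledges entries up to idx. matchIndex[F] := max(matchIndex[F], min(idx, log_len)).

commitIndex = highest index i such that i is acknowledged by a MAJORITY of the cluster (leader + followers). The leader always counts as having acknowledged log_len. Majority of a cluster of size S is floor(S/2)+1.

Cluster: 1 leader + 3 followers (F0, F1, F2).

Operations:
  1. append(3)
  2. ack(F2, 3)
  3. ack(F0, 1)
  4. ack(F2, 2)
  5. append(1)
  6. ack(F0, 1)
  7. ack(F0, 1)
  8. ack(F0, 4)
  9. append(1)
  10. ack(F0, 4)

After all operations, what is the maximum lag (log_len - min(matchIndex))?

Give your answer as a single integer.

Op 1: append 3 -> log_len=3
Op 2: F2 acks idx 3 -> match: F0=0 F1=0 F2=3; commitIndex=0
Op 3: F0 acks idx 1 -> match: F0=1 F1=0 F2=3; commitIndex=1
Op 4: F2 acks idx 2 -> match: F0=1 F1=0 F2=3; commitIndex=1
Op 5: append 1 -> log_len=4
Op 6: F0 acks idx 1 -> match: F0=1 F1=0 F2=3; commitIndex=1
Op 7: F0 acks idx 1 -> match: F0=1 F1=0 F2=3; commitIndex=1
Op 8: F0 acks idx 4 -> match: F0=4 F1=0 F2=3; commitIndex=3
Op 9: append 1 -> log_len=5
Op 10: F0 acks idx 4 -> match: F0=4 F1=0 F2=3; commitIndex=3

Answer: 5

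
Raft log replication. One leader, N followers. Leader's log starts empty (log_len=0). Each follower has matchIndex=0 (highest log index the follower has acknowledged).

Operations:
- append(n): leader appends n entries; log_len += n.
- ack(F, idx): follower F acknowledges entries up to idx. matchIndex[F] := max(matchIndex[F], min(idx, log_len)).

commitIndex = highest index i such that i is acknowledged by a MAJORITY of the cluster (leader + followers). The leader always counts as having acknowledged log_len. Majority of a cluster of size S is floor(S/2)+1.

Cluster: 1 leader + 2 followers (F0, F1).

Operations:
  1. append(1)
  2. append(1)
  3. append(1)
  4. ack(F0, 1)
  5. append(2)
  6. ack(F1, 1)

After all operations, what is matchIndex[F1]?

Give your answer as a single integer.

Op 1: append 1 -> log_len=1
Op 2: append 1 -> log_len=2
Op 3: append 1 -> log_len=3
Op 4: F0 acks idx 1 -> match: F0=1 F1=0; commitIndex=1
Op 5: append 2 -> log_len=5
Op 6: F1 acks idx 1 -> match: F0=1 F1=1; commitIndex=1

Answer: 1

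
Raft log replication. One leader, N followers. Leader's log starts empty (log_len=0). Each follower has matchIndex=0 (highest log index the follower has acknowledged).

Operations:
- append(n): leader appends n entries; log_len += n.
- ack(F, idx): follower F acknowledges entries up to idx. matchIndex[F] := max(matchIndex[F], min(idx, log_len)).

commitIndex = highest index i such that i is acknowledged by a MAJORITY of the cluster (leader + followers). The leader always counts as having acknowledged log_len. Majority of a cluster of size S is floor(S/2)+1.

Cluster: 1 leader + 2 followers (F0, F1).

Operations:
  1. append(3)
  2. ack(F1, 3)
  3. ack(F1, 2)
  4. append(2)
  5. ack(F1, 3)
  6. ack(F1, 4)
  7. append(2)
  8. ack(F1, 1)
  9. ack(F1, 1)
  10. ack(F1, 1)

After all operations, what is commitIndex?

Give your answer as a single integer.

Answer: 4

Derivation:
Op 1: append 3 -> log_len=3
Op 2: F1 acks idx 3 -> match: F0=0 F1=3; commitIndex=3
Op 3: F1 acks idx 2 -> match: F0=0 F1=3; commitIndex=3
Op 4: append 2 -> log_len=5
Op 5: F1 acks idx 3 -> match: F0=0 F1=3; commitIndex=3
Op 6: F1 acks idx 4 -> match: F0=0 F1=4; commitIndex=4
Op 7: append 2 -> log_len=7
Op 8: F1 acks idx 1 -> match: F0=0 F1=4; commitIndex=4
Op 9: F1 acks idx 1 -> match: F0=0 F1=4; commitIndex=4
Op 10: F1 acks idx 1 -> match: F0=0 F1=4; commitIndex=4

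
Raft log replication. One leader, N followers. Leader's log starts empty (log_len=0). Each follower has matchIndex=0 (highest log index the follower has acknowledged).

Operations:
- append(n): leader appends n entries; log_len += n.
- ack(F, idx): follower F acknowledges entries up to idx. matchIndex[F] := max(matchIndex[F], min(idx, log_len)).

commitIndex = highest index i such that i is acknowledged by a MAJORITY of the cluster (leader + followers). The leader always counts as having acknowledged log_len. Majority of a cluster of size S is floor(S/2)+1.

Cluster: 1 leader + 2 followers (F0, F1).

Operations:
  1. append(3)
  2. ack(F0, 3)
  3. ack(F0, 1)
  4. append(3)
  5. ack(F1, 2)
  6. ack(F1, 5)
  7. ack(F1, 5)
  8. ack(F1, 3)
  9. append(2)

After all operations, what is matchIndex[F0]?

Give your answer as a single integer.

Answer: 3

Derivation:
Op 1: append 3 -> log_len=3
Op 2: F0 acks idx 3 -> match: F0=3 F1=0; commitIndex=3
Op 3: F0 acks idx 1 -> match: F0=3 F1=0; commitIndex=3
Op 4: append 3 -> log_len=6
Op 5: F1 acks idx 2 -> match: F0=3 F1=2; commitIndex=3
Op 6: F1 acks idx 5 -> match: F0=3 F1=5; commitIndex=5
Op 7: F1 acks idx 5 -> match: F0=3 F1=5; commitIndex=5
Op 8: F1 acks idx 3 -> match: F0=3 F1=5; commitIndex=5
Op 9: append 2 -> log_len=8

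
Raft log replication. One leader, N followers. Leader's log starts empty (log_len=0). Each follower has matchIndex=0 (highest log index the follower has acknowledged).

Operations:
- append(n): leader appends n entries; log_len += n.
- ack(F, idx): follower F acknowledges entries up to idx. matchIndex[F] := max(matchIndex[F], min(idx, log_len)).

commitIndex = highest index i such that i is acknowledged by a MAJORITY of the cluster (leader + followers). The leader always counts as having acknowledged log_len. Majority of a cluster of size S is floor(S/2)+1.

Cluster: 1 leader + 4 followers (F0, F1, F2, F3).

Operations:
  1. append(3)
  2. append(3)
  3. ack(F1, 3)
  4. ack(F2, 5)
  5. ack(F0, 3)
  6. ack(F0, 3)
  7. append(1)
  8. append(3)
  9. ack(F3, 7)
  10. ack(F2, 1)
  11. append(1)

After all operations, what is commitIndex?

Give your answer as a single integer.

Answer: 5

Derivation:
Op 1: append 3 -> log_len=3
Op 2: append 3 -> log_len=6
Op 3: F1 acks idx 3 -> match: F0=0 F1=3 F2=0 F3=0; commitIndex=0
Op 4: F2 acks idx 5 -> match: F0=0 F1=3 F2=5 F3=0; commitIndex=3
Op 5: F0 acks idx 3 -> match: F0=3 F1=3 F2=5 F3=0; commitIndex=3
Op 6: F0 acks idx 3 -> match: F0=3 F1=3 F2=5 F3=0; commitIndex=3
Op 7: append 1 -> log_len=7
Op 8: append 3 -> log_len=10
Op 9: F3 acks idx 7 -> match: F0=3 F1=3 F2=5 F3=7; commitIndex=5
Op 10: F2 acks idx 1 -> match: F0=3 F1=3 F2=5 F3=7; commitIndex=5
Op 11: append 1 -> log_len=11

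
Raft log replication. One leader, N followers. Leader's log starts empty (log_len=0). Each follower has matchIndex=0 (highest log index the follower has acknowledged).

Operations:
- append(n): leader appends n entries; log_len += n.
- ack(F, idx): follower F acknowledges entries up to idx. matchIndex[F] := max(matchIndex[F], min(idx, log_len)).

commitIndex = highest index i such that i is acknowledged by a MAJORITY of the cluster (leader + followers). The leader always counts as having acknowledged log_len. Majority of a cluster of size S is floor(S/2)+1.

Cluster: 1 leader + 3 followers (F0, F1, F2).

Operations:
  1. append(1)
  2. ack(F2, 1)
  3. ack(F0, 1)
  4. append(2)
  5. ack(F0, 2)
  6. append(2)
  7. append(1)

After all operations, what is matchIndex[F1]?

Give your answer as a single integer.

Op 1: append 1 -> log_len=1
Op 2: F2 acks idx 1 -> match: F0=0 F1=0 F2=1; commitIndex=0
Op 3: F0 acks idx 1 -> match: F0=1 F1=0 F2=1; commitIndex=1
Op 4: append 2 -> log_len=3
Op 5: F0 acks idx 2 -> match: F0=2 F1=0 F2=1; commitIndex=1
Op 6: append 2 -> log_len=5
Op 7: append 1 -> log_len=6

Answer: 0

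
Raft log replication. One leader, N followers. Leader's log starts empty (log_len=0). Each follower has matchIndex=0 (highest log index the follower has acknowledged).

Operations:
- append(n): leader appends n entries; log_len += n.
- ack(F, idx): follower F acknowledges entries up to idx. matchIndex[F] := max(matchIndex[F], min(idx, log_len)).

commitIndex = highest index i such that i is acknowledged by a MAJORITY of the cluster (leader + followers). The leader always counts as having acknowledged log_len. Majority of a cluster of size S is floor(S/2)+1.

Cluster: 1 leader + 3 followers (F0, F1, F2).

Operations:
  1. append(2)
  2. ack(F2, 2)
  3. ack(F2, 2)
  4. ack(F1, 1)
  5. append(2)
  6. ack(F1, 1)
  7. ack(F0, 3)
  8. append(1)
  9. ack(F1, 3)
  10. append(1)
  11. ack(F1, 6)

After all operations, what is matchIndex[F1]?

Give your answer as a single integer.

Answer: 6

Derivation:
Op 1: append 2 -> log_len=2
Op 2: F2 acks idx 2 -> match: F0=0 F1=0 F2=2; commitIndex=0
Op 3: F2 acks idx 2 -> match: F0=0 F1=0 F2=2; commitIndex=0
Op 4: F1 acks idx 1 -> match: F0=0 F1=1 F2=2; commitIndex=1
Op 5: append 2 -> log_len=4
Op 6: F1 acks idx 1 -> match: F0=0 F1=1 F2=2; commitIndex=1
Op 7: F0 acks idx 3 -> match: F0=3 F1=1 F2=2; commitIndex=2
Op 8: append 1 -> log_len=5
Op 9: F1 acks idx 3 -> match: F0=3 F1=3 F2=2; commitIndex=3
Op 10: append 1 -> log_len=6
Op 11: F1 acks idx 6 -> match: F0=3 F1=6 F2=2; commitIndex=3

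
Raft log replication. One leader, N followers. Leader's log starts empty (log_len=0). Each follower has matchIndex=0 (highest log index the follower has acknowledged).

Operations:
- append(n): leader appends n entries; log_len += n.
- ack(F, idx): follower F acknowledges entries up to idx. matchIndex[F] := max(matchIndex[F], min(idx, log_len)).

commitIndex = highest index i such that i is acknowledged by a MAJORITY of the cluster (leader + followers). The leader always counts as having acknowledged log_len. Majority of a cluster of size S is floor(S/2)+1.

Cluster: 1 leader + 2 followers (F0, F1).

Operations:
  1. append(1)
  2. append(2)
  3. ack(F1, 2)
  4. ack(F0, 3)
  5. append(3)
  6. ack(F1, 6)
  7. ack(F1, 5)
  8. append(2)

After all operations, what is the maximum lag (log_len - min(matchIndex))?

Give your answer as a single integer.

Op 1: append 1 -> log_len=1
Op 2: append 2 -> log_len=3
Op 3: F1 acks idx 2 -> match: F0=0 F1=2; commitIndex=2
Op 4: F0 acks idx 3 -> match: F0=3 F1=2; commitIndex=3
Op 5: append 3 -> log_len=6
Op 6: F1 acks idx 6 -> match: F0=3 F1=6; commitIndex=6
Op 7: F1 acks idx 5 -> match: F0=3 F1=6; commitIndex=6
Op 8: append 2 -> log_len=8

Answer: 5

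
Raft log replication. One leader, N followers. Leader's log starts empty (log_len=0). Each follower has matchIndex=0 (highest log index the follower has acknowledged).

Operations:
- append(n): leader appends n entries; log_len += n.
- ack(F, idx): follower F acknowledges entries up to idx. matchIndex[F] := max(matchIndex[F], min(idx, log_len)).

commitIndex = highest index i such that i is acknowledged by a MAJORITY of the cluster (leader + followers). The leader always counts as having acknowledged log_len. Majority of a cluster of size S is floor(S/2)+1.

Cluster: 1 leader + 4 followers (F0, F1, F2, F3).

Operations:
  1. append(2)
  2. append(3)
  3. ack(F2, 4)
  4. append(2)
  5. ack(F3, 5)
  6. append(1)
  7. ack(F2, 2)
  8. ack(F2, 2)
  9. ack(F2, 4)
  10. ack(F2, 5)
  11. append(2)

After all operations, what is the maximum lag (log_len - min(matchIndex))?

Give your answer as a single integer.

Op 1: append 2 -> log_len=2
Op 2: append 3 -> log_len=5
Op 3: F2 acks idx 4 -> match: F0=0 F1=0 F2=4 F3=0; commitIndex=0
Op 4: append 2 -> log_len=7
Op 5: F3 acks idx 5 -> match: F0=0 F1=0 F2=4 F3=5; commitIndex=4
Op 6: append 1 -> log_len=8
Op 7: F2 acks idx 2 -> match: F0=0 F1=0 F2=4 F3=5; commitIndex=4
Op 8: F2 acks idx 2 -> match: F0=0 F1=0 F2=4 F3=5; commitIndex=4
Op 9: F2 acks idx 4 -> match: F0=0 F1=0 F2=4 F3=5; commitIndex=4
Op 10: F2 acks idx 5 -> match: F0=0 F1=0 F2=5 F3=5; commitIndex=5
Op 11: append 2 -> log_len=10

Answer: 10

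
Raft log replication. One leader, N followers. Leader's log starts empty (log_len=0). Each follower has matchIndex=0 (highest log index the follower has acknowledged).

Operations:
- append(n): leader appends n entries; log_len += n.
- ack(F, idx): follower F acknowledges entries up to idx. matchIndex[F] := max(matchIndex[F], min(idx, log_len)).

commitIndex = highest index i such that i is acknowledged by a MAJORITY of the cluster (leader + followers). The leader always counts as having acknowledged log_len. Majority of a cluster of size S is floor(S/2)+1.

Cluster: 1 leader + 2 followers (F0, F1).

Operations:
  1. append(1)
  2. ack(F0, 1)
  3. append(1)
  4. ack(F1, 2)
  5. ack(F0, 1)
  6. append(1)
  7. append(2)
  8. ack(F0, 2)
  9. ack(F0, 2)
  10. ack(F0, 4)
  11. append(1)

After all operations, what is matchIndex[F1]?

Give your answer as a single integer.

Op 1: append 1 -> log_len=1
Op 2: F0 acks idx 1 -> match: F0=1 F1=0; commitIndex=1
Op 3: append 1 -> log_len=2
Op 4: F1 acks idx 2 -> match: F0=1 F1=2; commitIndex=2
Op 5: F0 acks idx 1 -> match: F0=1 F1=2; commitIndex=2
Op 6: append 1 -> log_len=3
Op 7: append 2 -> log_len=5
Op 8: F0 acks idx 2 -> match: F0=2 F1=2; commitIndex=2
Op 9: F0 acks idx 2 -> match: F0=2 F1=2; commitIndex=2
Op 10: F0 acks idx 4 -> match: F0=4 F1=2; commitIndex=4
Op 11: append 1 -> log_len=6

Answer: 2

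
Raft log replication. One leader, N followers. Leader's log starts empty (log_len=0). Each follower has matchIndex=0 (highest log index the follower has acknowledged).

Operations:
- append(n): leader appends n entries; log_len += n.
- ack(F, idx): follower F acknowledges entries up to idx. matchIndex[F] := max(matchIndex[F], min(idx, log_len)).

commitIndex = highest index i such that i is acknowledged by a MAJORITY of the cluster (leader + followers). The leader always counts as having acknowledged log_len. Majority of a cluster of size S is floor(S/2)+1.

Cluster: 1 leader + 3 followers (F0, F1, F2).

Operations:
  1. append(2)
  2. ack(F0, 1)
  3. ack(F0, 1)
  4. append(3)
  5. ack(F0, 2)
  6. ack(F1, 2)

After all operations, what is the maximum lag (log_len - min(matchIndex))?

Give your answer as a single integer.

Op 1: append 2 -> log_len=2
Op 2: F0 acks idx 1 -> match: F0=1 F1=0 F2=0; commitIndex=0
Op 3: F0 acks idx 1 -> match: F0=1 F1=0 F2=0; commitIndex=0
Op 4: append 3 -> log_len=5
Op 5: F0 acks idx 2 -> match: F0=2 F1=0 F2=0; commitIndex=0
Op 6: F1 acks idx 2 -> match: F0=2 F1=2 F2=0; commitIndex=2

Answer: 5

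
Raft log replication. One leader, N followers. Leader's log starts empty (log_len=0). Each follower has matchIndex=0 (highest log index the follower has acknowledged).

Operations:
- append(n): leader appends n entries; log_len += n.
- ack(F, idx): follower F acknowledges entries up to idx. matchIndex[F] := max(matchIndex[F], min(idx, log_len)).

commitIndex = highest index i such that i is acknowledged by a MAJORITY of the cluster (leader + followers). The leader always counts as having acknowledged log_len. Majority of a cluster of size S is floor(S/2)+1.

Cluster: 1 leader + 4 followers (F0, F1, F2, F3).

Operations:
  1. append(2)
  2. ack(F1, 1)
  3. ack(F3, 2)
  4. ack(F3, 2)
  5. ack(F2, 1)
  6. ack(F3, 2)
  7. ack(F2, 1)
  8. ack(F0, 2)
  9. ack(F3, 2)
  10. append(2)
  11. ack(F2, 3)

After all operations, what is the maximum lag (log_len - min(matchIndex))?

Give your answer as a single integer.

Answer: 3

Derivation:
Op 1: append 2 -> log_len=2
Op 2: F1 acks idx 1 -> match: F0=0 F1=1 F2=0 F3=0; commitIndex=0
Op 3: F3 acks idx 2 -> match: F0=0 F1=1 F2=0 F3=2; commitIndex=1
Op 4: F3 acks idx 2 -> match: F0=0 F1=1 F2=0 F3=2; commitIndex=1
Op 5: F2 acks idx 1 -> match: F0=0 F1=1 F2=1 F3=2; commitIndex=1
Op 6: F3 acks idx 2 -> match: F0=0 F1=1 F2=1 F3=2; commitIndex=1
Op 7: F2 acks idx 1 -> match: F0=0 F1=1 F2=1 F3=2; commitIndex=1
Op 8: F0 acks idx 2 -> match: F0=2 F1=1 F2=1 F3=2; commitIndex=2
Op 9: F3 acks idx 2 -> match: F0=2 F1=1 F2=1 F3=2; commitIndex=2
Op 10: append 2 -> log_len=4
Op 11: F2 acks idx 3 -> match: F0=2 F1=1 F2=3 F3=2; commitIndex=2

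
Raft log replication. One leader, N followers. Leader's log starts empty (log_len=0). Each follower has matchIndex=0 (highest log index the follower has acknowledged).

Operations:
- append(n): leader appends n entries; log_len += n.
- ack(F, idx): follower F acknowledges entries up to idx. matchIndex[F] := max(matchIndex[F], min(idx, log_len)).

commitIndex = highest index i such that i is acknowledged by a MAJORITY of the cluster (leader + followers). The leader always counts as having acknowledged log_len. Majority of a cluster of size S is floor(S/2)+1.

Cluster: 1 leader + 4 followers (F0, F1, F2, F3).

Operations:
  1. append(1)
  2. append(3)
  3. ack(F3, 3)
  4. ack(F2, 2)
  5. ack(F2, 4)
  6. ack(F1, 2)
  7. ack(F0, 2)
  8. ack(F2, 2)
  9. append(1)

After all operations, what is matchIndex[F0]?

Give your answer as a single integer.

Answer: 2

Derivation:
Op 1: append 1 -> log_len=1
Op 2: append 3 -> log_len=4
Op 3: F3 acks idx 3 -> match: F0=0 F1=0 F2=0 F3=3; commitIndex=0
Op 4: F2 acks idx 2 -> match: F0=0 F1=0 F2=2 F3=3; commitIndex=2
Op 5: F2 acks idx 4 -> match: F0=0 F1=0 F2=4 F3=3; commitIndex=3
Op 6: F1 acks idx 2 -> match: F0=0 F1=2 F2=4 F3=3; commitIndex=3
Op 7: F0 acks idx 2 -> match: F0=2 F1=2 F2=4 F3=3; commitIndex=3
Op 8: F2 acks idx 2 -> match: F0=2 F1=2 F2=4 F3=3; commitIndex=3
Op 9: append 1 -> log_len=5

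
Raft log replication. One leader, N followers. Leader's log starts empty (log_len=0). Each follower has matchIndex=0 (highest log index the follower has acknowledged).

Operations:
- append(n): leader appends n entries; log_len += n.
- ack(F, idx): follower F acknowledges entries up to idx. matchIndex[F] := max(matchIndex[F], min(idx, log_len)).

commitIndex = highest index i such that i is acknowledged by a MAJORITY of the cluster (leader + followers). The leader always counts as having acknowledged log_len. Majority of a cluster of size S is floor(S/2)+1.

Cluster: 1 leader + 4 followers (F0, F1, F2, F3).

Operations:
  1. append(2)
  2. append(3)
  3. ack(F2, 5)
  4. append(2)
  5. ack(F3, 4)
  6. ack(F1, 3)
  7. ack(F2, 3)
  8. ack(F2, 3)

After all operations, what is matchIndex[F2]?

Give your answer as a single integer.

Answer: 5

Derivation:
Op 1: append 2 -> log_len=2
Op 2: append 3 -> log_len=5
Op 3: F2 acks idx 5 -> match: F0=0 F1=0 F2=5 F3=0; commitIndex=0
Op 4: append 2 -> log_len=7
Op 5: F3 acks idx 4 -> match: F0=0 F1=0 F2=5 F3=4; commitIndex=4
Op 6: F1 acks idx 3 -> match: F0=0 F1=3 F2=5 F3=4; commitIndex=4
Op 7: F2 acks idx 3 -> match: F0=0 F1=3 F2=5 F3=4; commitIndex=4
Op 8: F2 acks idx 3 -> match: F0=0 F1=3 F2=5 F3=4; commitIndex=4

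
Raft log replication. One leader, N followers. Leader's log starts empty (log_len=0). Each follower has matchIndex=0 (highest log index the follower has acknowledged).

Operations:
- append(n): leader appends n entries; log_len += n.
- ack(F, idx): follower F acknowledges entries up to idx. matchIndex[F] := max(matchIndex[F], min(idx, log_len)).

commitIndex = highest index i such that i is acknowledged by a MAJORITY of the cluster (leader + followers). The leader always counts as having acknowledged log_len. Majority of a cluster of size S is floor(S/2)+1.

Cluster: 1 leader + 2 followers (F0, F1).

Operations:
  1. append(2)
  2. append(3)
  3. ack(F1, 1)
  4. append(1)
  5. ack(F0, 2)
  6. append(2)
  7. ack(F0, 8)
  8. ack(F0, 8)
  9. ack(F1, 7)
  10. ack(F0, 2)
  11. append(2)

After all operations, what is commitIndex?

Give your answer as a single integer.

Answer: 8

Derivation:
Op 1: append 2 -> log_len=2
Op 2: append 3 -> log_len=5
Op 3: F1 acks idx 1 -> match: F0=0 F1=1; commitIndex=1
Op 4: append 1 -> log_len=6
Op 5: F0 acks idx 2 -> match: F0=2 F1=1; commitIndex=2
Op 6: append 2 -> log_len=8
Op 7: F0 acks idx 8 -> match: F0=8 F1=1; commitIndex=8
Op 8: F0 acks idx 8 -> match: F0=8 F1=1; commitIndex=8
Op 9: F1 acks idx 7 -> match: F0=8 F1=7; commitIndex=8
Op 10: F0 acks idx 2 -> match: F0=8 F1=7; commitIndex=8
Op 11: append 2 -> log_len=10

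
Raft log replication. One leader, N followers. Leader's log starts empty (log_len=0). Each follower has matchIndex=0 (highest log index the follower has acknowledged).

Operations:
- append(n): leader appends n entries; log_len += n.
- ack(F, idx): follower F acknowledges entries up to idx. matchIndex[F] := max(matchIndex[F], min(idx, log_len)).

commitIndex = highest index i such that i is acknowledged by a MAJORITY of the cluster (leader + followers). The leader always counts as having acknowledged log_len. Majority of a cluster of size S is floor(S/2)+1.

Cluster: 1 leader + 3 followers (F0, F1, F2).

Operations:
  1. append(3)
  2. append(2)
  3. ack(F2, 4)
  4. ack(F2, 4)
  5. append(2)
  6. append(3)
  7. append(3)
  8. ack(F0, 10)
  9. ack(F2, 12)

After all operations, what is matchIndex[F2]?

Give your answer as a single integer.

Answer: 12

Derivation:
Op 1: append 3 -> log_len=3
Op 2: append 2 -> log_len=5
Op 3: F2 acks idx 4 -> match: F0=0 F1=0 F2=4; commitIndex=0
Op 4: F2 acks idx 4 -> match: F0=0 F1=0 F2=4; commitIndex=0
Op 5: append 2 -> log_len=7
Op 6: append 3 -> log_len=10
Op 7: append 3 -> log_len=13
Op 8: F0 acks idx 10 -> match: F0=10 F1=0 F2=4; commitIndex=4
Op 9: F2 acks idx 12 -> match: F0=10 F1=0 F2=12; commitIndex=10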